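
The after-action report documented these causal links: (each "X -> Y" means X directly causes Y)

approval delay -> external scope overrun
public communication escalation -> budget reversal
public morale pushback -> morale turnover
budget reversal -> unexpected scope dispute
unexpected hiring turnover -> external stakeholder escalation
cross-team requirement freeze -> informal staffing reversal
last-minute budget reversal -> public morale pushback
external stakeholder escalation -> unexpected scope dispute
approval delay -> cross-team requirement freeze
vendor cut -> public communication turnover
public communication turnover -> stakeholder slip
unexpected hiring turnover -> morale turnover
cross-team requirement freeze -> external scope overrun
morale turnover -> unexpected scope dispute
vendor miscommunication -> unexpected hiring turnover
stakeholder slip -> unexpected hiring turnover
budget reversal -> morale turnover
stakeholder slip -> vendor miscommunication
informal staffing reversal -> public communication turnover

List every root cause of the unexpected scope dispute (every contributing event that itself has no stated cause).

the approval delay, the last-minute budget reversal, the public communication escalation, the vendor cut

Tracing upstream from the unexpected scope dispute: the unexpected scope dispute ← the external stakeholder escalation ← the unexpected hiring turnover ← the stakeholder slip ← the public communication turnover ← the vendor cut.
A separate upstream branch: the unexpected scope dispute ← the external stakeholder escalation ← the unexpected hiring turnover ← the stakeholder slip ← the public communication turnover ← the informal staffing reversal ← the cross-team requirement freeze ← the approval delay.
A separate upstream branch: the unexpected scope dispute ← the morale turnover ← the public morale pushback ← the last-minute budget reversal.
A separate upstream branch: the unexpected scope dispute ← the budget reversal ← the public communication escalation.
Each of those chain origins has no stated cause.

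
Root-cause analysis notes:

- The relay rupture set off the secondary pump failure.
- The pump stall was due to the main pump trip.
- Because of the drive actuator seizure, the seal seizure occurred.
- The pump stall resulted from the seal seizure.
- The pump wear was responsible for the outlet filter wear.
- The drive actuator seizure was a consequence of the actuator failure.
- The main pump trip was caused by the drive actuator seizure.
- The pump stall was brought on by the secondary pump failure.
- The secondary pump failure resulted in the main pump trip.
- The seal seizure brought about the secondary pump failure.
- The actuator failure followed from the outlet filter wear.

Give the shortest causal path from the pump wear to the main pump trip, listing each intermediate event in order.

the pump wear → the outlet filter wear
the outlet filter wear → the actuator failure
the actuator failure → the drive actuator seizure
the drive actuator seizure → the main pump trip
Length: 4 steps.

the pump wear → the outlet filter wear → the actuator failure → the drive actuator seizure → the main pump trip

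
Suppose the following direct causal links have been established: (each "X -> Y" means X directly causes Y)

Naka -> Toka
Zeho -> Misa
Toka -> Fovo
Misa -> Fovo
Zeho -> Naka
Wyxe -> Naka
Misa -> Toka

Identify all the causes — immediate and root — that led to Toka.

Immediate causes of Toka: Misa, Naka.
Further upstream: Zeho, Wyxe.

Misa, Naka, Wyxe, Zeho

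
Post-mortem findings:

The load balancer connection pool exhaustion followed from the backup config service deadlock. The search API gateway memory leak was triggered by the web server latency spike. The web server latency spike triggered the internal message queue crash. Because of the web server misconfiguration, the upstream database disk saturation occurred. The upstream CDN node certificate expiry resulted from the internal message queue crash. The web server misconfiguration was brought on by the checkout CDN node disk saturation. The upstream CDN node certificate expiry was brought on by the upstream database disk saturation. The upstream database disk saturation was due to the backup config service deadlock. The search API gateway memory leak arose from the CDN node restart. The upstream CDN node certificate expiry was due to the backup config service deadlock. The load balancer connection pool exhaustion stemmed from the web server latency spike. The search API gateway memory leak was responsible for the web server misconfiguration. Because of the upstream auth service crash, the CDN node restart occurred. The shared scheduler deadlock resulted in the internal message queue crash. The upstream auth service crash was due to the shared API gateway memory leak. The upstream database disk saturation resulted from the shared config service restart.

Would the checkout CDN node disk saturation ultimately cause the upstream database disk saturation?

Yes

There is a causal chain: the checkout CDN node disk saturation → the web server misconfiguration → the upstream database disk saturation.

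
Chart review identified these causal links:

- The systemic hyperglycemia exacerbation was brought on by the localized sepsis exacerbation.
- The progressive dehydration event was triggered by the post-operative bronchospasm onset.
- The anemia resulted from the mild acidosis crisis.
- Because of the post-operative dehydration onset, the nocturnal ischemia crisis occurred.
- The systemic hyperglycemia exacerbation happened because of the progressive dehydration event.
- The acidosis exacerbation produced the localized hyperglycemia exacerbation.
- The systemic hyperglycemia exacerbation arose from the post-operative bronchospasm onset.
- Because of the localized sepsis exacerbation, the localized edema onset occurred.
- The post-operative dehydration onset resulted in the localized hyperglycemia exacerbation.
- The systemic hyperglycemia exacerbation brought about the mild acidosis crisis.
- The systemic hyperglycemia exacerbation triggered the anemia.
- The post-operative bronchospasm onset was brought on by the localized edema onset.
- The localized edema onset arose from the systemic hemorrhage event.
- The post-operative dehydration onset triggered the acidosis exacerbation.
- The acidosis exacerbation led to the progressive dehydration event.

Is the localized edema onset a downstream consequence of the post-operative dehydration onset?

The post-operative dehydration onset leads to the nocturnal ischemia crisis, the acidosis exacerbation, the localized hyperglycemia exacerbation, the progressive dehydration event, the systemic hyperglycemia exacerbation, the mild acidosis crisis, the anemia; the localized edema onset is not among them.

No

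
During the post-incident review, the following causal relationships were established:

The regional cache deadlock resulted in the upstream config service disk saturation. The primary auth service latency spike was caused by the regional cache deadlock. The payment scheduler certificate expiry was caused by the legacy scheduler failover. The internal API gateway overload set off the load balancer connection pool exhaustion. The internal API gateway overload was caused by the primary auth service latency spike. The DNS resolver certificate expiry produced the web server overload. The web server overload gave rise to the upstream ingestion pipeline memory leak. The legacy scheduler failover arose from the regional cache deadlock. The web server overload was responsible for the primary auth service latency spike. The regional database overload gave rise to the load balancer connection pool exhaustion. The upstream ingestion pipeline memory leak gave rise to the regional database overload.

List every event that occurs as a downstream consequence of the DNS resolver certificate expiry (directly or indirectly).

Direct effects: the web server overload.
2 steps out: the upstream ingestion pipeline memory leak, the primary auth service latency spike.
3 steps out: the regional database overload, the internal API gateway overload.
4 steps out: the load balancer connection pool exhaustion.
Not reachable from it: the regional cache deadlock, the upstream config service disk saturation, the legacy scheduler failover, the payment scheduler certificate expiry.

the internal API gateway overload, the load balancer connection pool exhaustion, the primary auth service latency spike, the regional database overload, the upstream ingestion pipeline memory leak, the web server overload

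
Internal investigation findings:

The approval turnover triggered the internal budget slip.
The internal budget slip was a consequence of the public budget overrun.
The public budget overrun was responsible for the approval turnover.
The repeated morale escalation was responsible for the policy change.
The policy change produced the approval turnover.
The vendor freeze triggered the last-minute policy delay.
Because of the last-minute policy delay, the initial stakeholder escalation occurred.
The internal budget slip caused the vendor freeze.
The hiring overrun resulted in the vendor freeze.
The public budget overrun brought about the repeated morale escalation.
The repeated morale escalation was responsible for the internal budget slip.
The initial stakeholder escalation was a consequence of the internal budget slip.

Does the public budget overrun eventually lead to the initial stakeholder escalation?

There is a causal chain: the public budget overrun → the internal budget slip → the initial stakeholder escalation.

Yes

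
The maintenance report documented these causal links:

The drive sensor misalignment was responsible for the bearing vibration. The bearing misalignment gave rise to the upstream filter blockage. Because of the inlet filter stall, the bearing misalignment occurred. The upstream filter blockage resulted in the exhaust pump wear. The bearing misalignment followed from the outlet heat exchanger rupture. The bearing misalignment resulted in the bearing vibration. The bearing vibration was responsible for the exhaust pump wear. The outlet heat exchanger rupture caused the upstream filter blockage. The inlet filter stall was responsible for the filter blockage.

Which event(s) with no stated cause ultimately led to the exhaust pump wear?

the drive sensor misalignment, the inlet filter stall, the outlet heat exchanger rupture

Tracing upstream from the exhaust pump wear: the exhaust pump wear ← the bearing vibration ← the drive sensor misalignment.
A separate upstream branch: the exhaust pump wear ← the upstream filter blockage ← the bearing misalignment ← the inlet filter stall.
A separate upstream branch: the exhaust pump wear ← the upstream filter blockage ← the outlet heat exchanger rupture.
Each of those chain origins has no stated cause.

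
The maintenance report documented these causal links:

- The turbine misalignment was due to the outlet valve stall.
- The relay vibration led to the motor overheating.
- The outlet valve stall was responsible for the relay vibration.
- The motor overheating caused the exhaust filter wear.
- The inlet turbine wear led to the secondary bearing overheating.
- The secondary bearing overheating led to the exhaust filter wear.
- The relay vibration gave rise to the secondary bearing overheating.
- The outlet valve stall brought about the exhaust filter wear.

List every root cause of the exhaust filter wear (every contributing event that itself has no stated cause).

Tracing upstream from the exhaust filter wear: the exhaust filter wear ← the outlet valve stall.
A separate upstream branch: the exhaust filter wear ← the secondary bearing overheating ← the inlet turbine wear.
Each of those chain origins has no stated cause.

the inlet turbine wear, the outlet valve stall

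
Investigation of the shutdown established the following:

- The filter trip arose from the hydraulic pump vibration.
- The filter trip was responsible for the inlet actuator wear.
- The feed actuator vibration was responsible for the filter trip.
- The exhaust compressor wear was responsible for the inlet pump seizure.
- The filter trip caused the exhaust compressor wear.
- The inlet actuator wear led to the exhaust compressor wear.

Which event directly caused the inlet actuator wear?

the filter trip

Upstream contributors include the hydraulic pump vibration, the feed actuator vibration, but only the filter trip feeds directly into the inlet actuator wear.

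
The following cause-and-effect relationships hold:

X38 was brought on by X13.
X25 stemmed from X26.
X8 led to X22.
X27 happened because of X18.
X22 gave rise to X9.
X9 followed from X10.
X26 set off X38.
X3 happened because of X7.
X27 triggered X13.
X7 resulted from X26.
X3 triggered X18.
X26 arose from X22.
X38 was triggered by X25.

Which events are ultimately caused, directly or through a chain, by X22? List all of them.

Direct effects: X9, X26.
2 steps out: X25, X7, X38.
3 steps out: X3.
4 steps out: X18.
5 steps out: X27.
6 steps out: X13.
Not reachable from it: X10, X8.

X13, X18, X25, X26, X27, X3, X38, X7, X9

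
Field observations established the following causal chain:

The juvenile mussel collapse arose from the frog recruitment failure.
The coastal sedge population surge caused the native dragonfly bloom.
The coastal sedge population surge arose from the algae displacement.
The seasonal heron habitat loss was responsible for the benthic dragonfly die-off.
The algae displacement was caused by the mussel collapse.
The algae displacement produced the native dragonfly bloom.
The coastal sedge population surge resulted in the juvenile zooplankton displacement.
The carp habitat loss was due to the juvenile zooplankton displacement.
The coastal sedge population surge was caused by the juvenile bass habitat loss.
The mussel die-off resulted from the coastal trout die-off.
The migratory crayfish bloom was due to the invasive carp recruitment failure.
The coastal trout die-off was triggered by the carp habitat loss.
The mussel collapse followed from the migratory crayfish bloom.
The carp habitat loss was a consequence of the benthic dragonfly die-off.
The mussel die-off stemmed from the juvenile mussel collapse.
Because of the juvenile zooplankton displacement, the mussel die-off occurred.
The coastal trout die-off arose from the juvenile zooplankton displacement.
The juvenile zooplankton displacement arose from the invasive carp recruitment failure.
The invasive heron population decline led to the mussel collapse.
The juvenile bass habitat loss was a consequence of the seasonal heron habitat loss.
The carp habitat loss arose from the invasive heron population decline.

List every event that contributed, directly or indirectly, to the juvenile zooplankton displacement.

the algae displacement, the coastal sedge population surge, the invasive carp recruitment failure, the invasive heron population decline, the juvenile bass habitat loss, the migratory crayfish bloom, the mussel collapse, the seasonal heron habitat loss

Immediate causes of the juvenile zooplankton displacement: the invasive carp recruitment failure, the coastal sedge population surge.
Further upstream: the seasonal heron habitat loss, the juvenile bass habitat loss, the migratory crayfish bloom, the invasive heron population decline, the mussel collapse, the algae displacement.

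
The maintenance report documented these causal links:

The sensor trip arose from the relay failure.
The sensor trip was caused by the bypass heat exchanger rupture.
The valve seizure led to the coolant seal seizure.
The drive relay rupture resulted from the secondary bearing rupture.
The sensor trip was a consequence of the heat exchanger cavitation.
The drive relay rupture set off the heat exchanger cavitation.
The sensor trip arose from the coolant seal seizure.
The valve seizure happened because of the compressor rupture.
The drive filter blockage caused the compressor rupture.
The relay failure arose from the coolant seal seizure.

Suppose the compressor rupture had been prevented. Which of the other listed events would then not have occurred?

the coolant seal seizure, the relay failure, the valve seizure

Downstream of the compressor rupture: the valve seizure, the coolant seal seizure, the relay failure, the sensor trip.
Of those, still caused via another path: the sensor trip.
The remainder have no surviving cause.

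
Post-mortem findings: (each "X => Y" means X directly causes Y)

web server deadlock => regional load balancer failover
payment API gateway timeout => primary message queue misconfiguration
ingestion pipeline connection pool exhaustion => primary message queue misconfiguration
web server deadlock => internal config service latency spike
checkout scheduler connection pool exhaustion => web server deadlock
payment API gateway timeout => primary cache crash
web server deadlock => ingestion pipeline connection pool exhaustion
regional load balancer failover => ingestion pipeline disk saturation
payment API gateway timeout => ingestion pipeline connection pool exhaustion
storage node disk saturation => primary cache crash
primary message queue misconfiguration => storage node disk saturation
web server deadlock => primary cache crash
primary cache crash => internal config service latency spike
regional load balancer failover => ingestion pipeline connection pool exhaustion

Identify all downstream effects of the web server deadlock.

the ingestion pipeline connection pool exhaustion, the ingestion pipeline disk saturation, the internal config service latency spike, the primary cache crash, the primary message queue misconfiguration, the regional load balancer failover, the storage node disk saturation

Direct effects: the regional load balancer failover, the ingestion pipeline connection pool exhaustion, the primary cache crash, the internal config service latency spike.
2 steps out: the primary message queue misconfiguration, the ingestion pipeline disk saturation.
3 steps out: the storage node disk saturation.
Not reachable from it: the checkout scheduler connection pool exhaustion, the payment API gateway timeout.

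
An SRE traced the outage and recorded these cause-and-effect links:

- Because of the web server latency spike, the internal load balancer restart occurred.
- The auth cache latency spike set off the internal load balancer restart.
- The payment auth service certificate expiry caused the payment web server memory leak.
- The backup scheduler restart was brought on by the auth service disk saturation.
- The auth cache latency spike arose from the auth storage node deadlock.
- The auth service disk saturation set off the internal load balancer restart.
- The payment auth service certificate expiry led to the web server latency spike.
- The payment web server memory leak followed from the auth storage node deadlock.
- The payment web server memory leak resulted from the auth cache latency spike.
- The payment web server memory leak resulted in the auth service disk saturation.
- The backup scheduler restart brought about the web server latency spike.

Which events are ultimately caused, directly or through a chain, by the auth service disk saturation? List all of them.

the backup scheduler restart, the internal load balancer restart, the web server latency spike

Direct effects: the backup scheduler restart, the internal load balancer restart.
2 steps out: the web server latency spike.
Not reachable from it: the auth storage node deadlock, the payment auth service certificate expiry, the auth cache latency spike, the payment web server memory leak.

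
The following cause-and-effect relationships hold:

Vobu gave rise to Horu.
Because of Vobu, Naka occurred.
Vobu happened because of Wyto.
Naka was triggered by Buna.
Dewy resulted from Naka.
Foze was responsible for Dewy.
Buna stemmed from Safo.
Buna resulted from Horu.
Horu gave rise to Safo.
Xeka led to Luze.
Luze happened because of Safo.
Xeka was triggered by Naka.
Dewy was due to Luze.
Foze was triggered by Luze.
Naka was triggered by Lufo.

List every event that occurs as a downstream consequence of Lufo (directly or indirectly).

Dewy, Foze, Luze, Naka, Xeka

Direct effects: Naka.
2 steps out: Xeka, Dewy.
3 steps out: Luze.
4 steps out: Foze.
Not reachable from it: Wyto, Vobu, Horu, Safo, Buna.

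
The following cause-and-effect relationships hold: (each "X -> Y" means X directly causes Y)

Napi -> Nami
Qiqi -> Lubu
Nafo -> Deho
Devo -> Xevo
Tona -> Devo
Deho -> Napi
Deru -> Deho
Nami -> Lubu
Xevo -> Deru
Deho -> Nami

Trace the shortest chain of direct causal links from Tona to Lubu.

Tona → Devo → Xevo → Deru → Deho → Nami → Lubu

Tona → Devo
Devo → Xevo
Xevo → Deru
Deru → Deho
Deho → Nami
Nami → Lubu
Length: 6 steps.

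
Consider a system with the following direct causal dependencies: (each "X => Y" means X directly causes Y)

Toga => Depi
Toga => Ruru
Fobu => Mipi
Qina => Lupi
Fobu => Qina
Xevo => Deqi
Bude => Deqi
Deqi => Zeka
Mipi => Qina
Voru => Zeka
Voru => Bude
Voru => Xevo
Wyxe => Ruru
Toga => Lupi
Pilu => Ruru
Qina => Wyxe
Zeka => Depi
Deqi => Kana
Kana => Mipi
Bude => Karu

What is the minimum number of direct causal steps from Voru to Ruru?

7

Shortest chain: Voru → Bude → Deqi → Kana → Mipi → Qina → Wyxe → Ruru.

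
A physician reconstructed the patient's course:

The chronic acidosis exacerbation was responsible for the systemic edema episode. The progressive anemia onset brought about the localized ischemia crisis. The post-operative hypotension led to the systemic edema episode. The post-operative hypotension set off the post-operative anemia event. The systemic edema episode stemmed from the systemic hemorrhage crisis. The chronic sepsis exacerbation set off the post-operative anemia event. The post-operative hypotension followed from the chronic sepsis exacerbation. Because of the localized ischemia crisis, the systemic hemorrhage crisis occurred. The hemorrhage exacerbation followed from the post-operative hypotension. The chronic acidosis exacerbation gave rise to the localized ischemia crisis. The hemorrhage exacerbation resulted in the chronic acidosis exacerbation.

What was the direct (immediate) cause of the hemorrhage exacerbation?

Upstream contributors include the chronic sepsis exacerbation, but only the post-operative hypotension feeds directly into the hemorrhage exacerbation.

the post-operative hypotension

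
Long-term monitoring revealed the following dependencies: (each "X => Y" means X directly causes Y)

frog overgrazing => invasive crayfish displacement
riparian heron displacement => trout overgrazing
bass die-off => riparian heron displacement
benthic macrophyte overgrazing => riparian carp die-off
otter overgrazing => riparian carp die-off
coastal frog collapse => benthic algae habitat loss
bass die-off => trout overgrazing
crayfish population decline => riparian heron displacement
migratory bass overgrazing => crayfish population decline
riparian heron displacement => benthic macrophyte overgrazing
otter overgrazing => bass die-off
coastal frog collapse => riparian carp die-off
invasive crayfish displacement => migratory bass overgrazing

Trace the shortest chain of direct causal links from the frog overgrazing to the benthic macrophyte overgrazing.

the frog overgrazing → the invasive crayfish displacement
the invasive crayfish displacement → the migratory bass overgrazing
the migratory bass overgrazing → the crayfish population decline
the crayfish population decline → the riparian heron displacement
the riparian heron displacement → the benthic macrophyte overgrazing
Length: 5 steps.

the frog overgrazing → the invasive crayfish displacement → the migratory bass overgrazing → the crayfish population decline → the riparian heron displacement → the benthic macrophyte overgrazing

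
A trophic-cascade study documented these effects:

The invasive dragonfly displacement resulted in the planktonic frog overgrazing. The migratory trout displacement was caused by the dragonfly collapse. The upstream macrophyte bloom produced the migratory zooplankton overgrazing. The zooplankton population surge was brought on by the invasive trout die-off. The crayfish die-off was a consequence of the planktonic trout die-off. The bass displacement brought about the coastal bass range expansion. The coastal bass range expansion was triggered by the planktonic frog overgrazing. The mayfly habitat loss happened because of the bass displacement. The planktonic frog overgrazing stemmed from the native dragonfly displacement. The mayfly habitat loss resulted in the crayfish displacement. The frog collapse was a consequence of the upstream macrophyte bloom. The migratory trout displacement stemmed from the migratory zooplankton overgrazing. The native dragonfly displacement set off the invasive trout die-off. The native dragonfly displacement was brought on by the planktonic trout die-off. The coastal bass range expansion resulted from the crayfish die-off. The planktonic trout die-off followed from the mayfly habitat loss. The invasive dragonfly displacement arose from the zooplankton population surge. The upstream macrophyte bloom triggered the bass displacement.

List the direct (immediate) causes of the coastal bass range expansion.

the bass displacement, the crayfish die-off, the planktonic frog overgrazing

Upstream contributors include the upstream macrophyte bloom, the mayfly habitat loss, the planktonic trout die-off, the native dragonfly displacement, the invasive trout die-off, the zooplankton population surge, the invasive dragonfly displacement, but only the bass displacement, the crayfish die-off, the planktonic frog overgrazing feed directly into the coastal bass range expansion.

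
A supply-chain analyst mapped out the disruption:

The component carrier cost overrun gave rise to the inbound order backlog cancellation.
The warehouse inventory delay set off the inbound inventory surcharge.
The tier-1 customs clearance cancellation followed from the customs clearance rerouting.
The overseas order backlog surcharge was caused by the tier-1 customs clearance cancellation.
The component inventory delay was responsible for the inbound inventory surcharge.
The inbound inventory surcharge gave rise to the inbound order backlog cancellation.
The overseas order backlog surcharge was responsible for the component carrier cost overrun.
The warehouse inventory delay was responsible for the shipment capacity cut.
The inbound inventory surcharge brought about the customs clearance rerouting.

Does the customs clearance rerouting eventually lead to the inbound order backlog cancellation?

Yes

There is a causal chain: the customs clearance rerouting → the tier-1 customs clearance cancellation → the overseas order backlog surcharge → the component carrier cost overrun → the inbound order backlog cancellation.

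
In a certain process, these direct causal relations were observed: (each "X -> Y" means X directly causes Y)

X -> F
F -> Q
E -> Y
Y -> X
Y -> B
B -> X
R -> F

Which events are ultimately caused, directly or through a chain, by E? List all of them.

Direct effects: Y.
2 steps out: B, X.
3 steps out: F.
4 steps out: Q.
Not reachable from it: R.

B, F, Q, X, Y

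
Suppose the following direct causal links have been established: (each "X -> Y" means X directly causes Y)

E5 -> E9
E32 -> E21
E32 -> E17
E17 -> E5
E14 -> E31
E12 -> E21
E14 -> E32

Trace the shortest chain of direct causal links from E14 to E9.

E14 → E32
E32 → E17
E17 → E5
E5 → E9
Length: 4 steps.

E14 → E32 → E17 → E5 → E9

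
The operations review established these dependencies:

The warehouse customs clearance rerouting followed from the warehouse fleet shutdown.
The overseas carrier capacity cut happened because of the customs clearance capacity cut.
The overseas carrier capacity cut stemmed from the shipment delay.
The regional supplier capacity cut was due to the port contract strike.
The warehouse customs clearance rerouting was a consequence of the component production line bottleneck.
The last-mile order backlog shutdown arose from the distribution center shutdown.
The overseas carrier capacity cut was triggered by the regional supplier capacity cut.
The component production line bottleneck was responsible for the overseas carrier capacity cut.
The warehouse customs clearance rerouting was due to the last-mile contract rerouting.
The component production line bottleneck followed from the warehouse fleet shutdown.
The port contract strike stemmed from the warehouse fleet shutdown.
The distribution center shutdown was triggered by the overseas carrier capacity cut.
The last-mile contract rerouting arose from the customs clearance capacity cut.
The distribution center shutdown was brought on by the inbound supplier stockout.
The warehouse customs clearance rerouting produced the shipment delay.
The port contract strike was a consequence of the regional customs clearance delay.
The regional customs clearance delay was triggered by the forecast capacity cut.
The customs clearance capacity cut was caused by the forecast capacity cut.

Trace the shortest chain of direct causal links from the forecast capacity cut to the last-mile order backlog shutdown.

the forecast capacity cut → the customs clearance capacity cut → the overseas carrier capacity cut → the distribution center shutdown → the last-mile order backlog shutdown

the forecast capacity cut → the customs clearance capacity cut
the customs clearance capacity cut → the overseas carrier capacity cut
the overseas carrier capacity cut → the distribution center shutdown
the distribution center shutdown → the last-mile order backlog shutdown
Length: 4 steps.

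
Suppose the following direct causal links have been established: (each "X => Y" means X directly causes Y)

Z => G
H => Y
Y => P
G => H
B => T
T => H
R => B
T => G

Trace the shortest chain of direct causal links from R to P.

R → B
B → T
T → H
H → Y
Y → P
Length: 5 steps.

R → B → T → H → Y → P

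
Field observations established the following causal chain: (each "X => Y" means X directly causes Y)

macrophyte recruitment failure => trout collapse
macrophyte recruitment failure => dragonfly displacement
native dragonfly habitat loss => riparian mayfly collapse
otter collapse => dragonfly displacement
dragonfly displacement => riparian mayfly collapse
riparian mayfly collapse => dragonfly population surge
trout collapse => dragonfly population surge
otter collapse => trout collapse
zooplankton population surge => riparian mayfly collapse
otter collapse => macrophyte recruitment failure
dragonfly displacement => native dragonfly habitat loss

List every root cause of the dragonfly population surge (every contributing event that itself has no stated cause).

Tracing upstream from the dragonfly population surge: the dragonfly population surge ← the riparian mayfly collapse ← the zooplankton population surge.
A separate upstream branch: the dragonfly population surge ← the trout collapse ← the otter collapse.
Each of those chain origins has no stated cause.

the otter collapse, the zooplankton population surge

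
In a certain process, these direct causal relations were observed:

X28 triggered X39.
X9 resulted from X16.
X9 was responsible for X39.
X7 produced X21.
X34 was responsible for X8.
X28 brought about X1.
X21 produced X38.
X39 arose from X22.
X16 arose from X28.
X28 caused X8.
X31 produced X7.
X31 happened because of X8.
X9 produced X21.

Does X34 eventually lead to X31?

There is a causal chain: X34 → X8 → X31.

Yes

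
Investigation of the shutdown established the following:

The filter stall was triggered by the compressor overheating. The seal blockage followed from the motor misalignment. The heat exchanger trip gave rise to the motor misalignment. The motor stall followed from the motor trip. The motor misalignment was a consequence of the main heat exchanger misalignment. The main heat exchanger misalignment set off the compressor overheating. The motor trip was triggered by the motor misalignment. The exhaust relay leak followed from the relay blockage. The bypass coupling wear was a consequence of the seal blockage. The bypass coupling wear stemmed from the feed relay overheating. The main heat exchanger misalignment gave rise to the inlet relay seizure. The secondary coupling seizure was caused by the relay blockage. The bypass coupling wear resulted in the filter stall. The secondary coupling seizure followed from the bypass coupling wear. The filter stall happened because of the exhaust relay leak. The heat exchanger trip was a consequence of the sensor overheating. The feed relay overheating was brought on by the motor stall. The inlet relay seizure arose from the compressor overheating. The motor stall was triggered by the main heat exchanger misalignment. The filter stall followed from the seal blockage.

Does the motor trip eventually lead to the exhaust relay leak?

No

The motor trip leads to the motor stall, the feed relay overheating, the bypass coupling wear, the secondary coupling seizure, the filter stall; the exhaust relay leak is not among them.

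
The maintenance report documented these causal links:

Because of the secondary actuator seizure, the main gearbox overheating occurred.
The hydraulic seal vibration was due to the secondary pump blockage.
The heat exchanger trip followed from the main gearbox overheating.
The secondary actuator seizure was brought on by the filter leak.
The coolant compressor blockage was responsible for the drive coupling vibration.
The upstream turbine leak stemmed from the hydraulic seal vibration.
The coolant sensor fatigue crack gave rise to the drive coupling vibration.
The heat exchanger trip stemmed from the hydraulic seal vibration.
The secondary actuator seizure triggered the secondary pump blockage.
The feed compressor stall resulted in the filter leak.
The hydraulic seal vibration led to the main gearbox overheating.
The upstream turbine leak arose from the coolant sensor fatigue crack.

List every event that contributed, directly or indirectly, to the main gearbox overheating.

the feed compressor stall, the filter leak, the hydraulic seal vibration, the secondary actuator seizure, the secondary pump blockage

Immediate causes of the main gearbox overheating: the secondary actuator seizure, the hydraulic seal vibration.
Further upstream: the feed compressor stall, the filter leak, the secondary pump blockage.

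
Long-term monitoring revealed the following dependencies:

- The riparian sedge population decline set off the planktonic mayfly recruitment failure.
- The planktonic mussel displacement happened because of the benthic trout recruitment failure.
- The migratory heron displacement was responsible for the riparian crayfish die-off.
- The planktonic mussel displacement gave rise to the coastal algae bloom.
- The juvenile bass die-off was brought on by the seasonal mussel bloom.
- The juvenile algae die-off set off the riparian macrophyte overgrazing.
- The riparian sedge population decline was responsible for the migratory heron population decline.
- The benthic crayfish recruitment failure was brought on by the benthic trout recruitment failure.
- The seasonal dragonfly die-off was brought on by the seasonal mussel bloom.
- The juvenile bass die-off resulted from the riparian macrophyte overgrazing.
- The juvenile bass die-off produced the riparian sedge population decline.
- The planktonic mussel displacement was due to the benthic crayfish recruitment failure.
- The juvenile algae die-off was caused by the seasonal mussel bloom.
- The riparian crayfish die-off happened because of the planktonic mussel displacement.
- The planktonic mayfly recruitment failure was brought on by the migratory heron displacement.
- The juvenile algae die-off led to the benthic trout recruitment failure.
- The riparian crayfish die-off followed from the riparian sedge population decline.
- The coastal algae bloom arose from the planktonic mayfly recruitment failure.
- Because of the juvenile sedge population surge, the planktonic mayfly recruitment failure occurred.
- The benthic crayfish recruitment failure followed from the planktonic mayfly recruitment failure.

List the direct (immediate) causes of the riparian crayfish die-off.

Upstream contributors include the seasonal mussel bloom, the juvenile algae die-off, the juvenile sedge population surge, the riparian macrophyte overgrazing, the juvenile bass die-off, the benthic trout recruitment failure, the planktonic mayfly recruitment failure, the benthic crayfish recruitment failure, but only the migratory heron displacement, the planktonic mussel displacement, the riparian sedge population decline feed directly into the riparian crayfish die-off.

the migratory heron displacement, the planktonic mussel displacement, the riparian sedge population decline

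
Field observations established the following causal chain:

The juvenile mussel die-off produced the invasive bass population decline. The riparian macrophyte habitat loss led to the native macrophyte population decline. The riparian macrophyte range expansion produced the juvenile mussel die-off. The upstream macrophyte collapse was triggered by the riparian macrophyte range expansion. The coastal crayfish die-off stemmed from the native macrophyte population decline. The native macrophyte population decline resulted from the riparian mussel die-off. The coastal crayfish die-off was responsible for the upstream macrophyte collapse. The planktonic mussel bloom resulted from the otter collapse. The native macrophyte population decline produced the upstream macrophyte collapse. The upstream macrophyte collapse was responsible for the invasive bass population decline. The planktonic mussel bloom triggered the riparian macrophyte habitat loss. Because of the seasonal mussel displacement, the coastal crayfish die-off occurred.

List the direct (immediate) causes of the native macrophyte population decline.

Upstream contributors include the otter collapse, the planktonic mussel bloom, but only the riparian macrophyte habitat loss, the riparian mussel die-off feed directly into the native macrophyte population decline.

the riparian macrophyte habitat loss, the riparian mussel die-off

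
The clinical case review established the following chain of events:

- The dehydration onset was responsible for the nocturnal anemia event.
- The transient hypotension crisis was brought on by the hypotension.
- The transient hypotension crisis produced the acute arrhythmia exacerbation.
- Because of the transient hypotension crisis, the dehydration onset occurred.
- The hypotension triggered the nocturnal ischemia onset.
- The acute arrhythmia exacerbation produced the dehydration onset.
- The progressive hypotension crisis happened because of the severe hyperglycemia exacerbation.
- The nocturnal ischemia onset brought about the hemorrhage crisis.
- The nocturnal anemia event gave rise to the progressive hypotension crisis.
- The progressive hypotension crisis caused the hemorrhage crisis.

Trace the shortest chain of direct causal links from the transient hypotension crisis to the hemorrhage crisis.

the transient hypotension crisis → the dehydration onset → the nocturnal anemia event → the progressive hypotension crisis → the hemorrhage crisis

the transient hypotension crisis → the dehydration onset
the dehydration onset → the nocturnal anemia event
the nocturnal anemia event → the progressive hypotension crisis
the progressive hypotension crisis → the hemorrhage crisis
Length: 4 steps.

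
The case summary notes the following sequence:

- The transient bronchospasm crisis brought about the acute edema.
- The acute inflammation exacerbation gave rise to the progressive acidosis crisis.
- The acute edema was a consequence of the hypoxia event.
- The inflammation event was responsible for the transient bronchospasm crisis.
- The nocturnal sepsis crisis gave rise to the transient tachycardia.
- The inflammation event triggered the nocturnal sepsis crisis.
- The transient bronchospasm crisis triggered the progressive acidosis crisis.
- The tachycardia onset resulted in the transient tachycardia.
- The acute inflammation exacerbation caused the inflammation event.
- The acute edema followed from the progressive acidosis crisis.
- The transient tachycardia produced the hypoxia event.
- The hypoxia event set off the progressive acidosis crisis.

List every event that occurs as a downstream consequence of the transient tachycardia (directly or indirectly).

the acute edema, the hypoxia event, the progressive acidosis crisis

Direct effects: the hypoxia event.
2 steps out: the progressive acidosis crisis, the acute edema.
Not reachable from it: the acute inflammation exacerbation, the inflammation event, the nocturnal sepsis crisis, the transient bronchospasm crisis, the tachycardia onset.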